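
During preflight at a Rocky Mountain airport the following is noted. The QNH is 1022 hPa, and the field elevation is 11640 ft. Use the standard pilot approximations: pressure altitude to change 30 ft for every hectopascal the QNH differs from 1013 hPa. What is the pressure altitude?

11370 ft

Pressure correction = (1013 − 1022) × 30 = -270 ft.
Pressure altitude = 11640 + (-270) = 11370 ft.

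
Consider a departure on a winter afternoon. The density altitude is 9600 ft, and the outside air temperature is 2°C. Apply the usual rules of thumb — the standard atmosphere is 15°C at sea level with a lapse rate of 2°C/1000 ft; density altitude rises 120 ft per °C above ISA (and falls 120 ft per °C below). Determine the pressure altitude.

DA = PA + 120 × (OAT − (15 − 2·PA/1000)) = PA + 120·OAT − 1800 + 0.24·PA = 1.24·PA + 120·OAT − 1800.
So 1.24·PA = 9600 − 120 × 2 + 1800 = 11160.
PA = 11160 / 1.24 = 9000 ft.

9000 ft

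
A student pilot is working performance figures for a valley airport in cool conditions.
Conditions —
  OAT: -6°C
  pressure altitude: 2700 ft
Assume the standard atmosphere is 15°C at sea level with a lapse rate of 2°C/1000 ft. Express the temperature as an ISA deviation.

ISA temperature at 2700 ft = 15 − 2 × (2700/1000) = 9.6°C.
Deviation = OAT − ISA = -6 − 9.6 = -15.6°C.

ISA-15.6°C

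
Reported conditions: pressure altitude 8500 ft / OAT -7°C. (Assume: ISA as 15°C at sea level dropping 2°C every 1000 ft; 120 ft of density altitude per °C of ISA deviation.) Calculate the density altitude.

ISA temperature at 8500 ft = 15 − 2 × (8500/1000) = -2°C.
ISA deviation = -7 − (-2) = -5°C.
Density altitude = 8500 + 120 × (-5) = 8500 + (-600) = 7900 ft.

7900 ft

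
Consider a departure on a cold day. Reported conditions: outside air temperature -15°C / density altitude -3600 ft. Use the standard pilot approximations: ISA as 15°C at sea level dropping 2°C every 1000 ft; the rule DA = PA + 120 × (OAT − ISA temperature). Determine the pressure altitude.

0 ft

DA = PA + 120 × (OAT − (15 − 2·PA/1000)) = PA + 120·OAT − 1800 + 0.24·PA = 1.24·PA + 120·OAT − 1800.
So 1.24·PA = -3600 − 120 × (-15) + 1800 = 0.
PA = 0 / 1.24 = 0 ft.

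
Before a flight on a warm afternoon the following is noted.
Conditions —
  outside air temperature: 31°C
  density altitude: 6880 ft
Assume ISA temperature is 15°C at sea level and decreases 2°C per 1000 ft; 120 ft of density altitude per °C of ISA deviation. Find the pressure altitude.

4000 ft

DA = PA + 120 × (OAT − (15 − 2·PA/1000)) = PA + 120·OAT − 1800 + 0.24·PA = 1.24·PA + 120·OAT − 1800.
So 1.24·PA = 6880 − 120 × 31 + 1800 = 4960.
PA = 4960 / 1.24 = 4000 ft.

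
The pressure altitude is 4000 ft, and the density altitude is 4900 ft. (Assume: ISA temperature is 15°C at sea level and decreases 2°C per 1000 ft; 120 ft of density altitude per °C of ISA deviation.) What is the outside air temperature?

14.5°C

Density altitude − pressure altitude = 4900 − 4000 = +900 ft.
At 120 ft/°C that is an ISA deviation of 900/120 = +7.5°C.
ISA temperature at 4000 ft = 15 − 2 × (4000/1000) = 7°C.
OAT = ISA + deviation = 7 + (+7.5) = 14.5°C.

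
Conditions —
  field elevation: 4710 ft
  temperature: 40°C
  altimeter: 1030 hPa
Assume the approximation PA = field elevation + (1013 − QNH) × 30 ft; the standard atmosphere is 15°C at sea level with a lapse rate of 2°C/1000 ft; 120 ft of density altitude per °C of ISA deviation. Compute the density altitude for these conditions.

Pressure altitude = 4710 + (1013 − 1030) × 30 = 4710 + (-510) = 4200 ft.
ISA temperature at 4200 ft = 15 − 2 × (4200/1000) = 6.6°C.
ISA deviation = 40 − 6.6 = +33.4°C.
Density altitude = 4200 + 120 × (33.4) = 8208 ft.

8208 ft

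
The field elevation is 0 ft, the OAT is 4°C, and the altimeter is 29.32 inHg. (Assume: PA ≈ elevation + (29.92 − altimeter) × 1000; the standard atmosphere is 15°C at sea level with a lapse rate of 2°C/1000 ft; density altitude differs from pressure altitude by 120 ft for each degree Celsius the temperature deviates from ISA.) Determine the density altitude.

-576 ft

Pressure altitude = 0 + (29.92 − 29.32) × 1000 = 0 + (+600) = 600 ft.
ISA temperature at 600 ft = 15 − 2 × (600/1000) = 13.8°C.
ISA deviation = 4 − 13.8 = -9.8°C.
Density altitude = 600 + 120 × (-9.8) = -576 ft.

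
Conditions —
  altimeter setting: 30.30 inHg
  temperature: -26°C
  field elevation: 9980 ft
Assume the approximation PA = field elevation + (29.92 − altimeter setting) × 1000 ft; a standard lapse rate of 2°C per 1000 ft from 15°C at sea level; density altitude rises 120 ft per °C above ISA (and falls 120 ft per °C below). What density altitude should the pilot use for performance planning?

6984 ft

Pressure altitude = 9980 + (29.92 − 30.30) × 1000 = 9980 + (-380) = 9600 ft.
ISA temperature at 9600 ft = 15 − 2 × (9600/1000) = -4.2°C.
ISA deviation = -26 − (-4.2) = -21.8°C.
Density altitude = 9600 + 120 × (-21.8) = 6984 ft.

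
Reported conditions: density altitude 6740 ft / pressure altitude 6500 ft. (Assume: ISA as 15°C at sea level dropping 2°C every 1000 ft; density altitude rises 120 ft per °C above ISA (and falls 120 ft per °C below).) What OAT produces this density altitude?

Density altitude − pressure altitude = 6740 − 6500 = +240 ft.
At 120 ft/°C that is an ISA deviation of 240/120 = +2°C.
ISA temperature at 6500 ft = 15 − 2 × (6500/1000) = 2°C.
OAT = ISA + deviation = 2 + (+2) = 4°C.

4°C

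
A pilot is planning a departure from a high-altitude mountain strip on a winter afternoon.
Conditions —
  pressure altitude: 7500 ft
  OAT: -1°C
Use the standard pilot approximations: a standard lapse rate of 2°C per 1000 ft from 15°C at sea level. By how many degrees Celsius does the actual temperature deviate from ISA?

ISA-1°C

ISA temperature at 7500 ft = 15 − 2 × (7500/1000) = 0°C.
Deviation = OAT − ISA = -1 − 0 = -1°C.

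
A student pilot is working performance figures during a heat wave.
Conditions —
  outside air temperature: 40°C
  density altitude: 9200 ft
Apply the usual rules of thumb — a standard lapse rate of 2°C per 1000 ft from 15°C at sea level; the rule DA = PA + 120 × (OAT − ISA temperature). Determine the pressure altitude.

5000 ft

DA = PA + 120 × (OAT − (15 − 2·PA/1000)) = PA + 120·OAT − 1800 + 0.24·PA = 1.24·PA + 120·OAT − 1800.
So 1.24·PA = 9200 − 120 × 40 + 1800 = 6200.
PA = 6200 / 1.24 = 5000 ft.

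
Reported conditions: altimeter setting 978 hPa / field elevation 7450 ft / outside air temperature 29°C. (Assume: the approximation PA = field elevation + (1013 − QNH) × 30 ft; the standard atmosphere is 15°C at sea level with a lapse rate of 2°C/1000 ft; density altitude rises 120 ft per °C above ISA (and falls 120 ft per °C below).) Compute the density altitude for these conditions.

12220 ft

Pressure altitude = 7450 + (1013 − 978) × 30 = 7450 + (+1050) = 8500 ft.
ISA temperature at 8500 ft = 15 − 2 × (8500/1000) = -2°C.
ISA deviation = 29 − (-2) = +31°C.
Density altitude = 8500 + 120 × (31) = 12220 ft.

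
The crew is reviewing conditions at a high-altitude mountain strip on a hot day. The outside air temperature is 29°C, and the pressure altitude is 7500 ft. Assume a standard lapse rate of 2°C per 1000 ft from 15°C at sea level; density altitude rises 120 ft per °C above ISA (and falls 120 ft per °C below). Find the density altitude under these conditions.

10980 ft

ISA temperature at 7500 ft = 15 − 2 × (7500/1000) = 0°C.
ISA deviation = 29 − 0 = +29°C.
Density altitude = 7500 + 120 × (29) = 7500 + (+3480) = 10980 ft.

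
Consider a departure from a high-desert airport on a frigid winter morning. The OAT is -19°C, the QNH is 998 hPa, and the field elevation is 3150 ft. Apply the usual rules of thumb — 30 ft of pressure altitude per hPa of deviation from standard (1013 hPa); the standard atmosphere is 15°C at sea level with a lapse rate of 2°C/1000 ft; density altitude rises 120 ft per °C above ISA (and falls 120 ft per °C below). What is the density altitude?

384 ft

Pressure altitude = 3150 + (1013 − 998) × 30 = 3150 + (+450) = 3600 ft.
ISA temperature at 3600 ft = 15 − 2 × (3600/1000) = 7.8°C.
ISA deviation = -19 − 7.8 = -26.8°C.
Density altitude = 3600 + 120 × (-26.8) = 384 ft.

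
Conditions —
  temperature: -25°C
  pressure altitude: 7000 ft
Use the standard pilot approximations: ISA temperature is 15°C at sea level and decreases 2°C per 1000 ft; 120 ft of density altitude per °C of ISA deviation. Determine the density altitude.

ISA temperature at 7000 ft = 15 − 2 × (7000/1000) = 1°C.
ISA deviation = -25 − 1 = -26°C.
Density altitude = 7000 + 120 × (-26) = 7000 + (-3120) = 3880 ft.

3880 ft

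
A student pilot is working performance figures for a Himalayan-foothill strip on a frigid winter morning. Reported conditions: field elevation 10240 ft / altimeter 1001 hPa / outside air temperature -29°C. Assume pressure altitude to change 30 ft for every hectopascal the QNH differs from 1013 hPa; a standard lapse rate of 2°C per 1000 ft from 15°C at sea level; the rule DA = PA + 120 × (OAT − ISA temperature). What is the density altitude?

7864 ft

Pressure altitude = 10240 + (1013 − 1001) × 30 = 10240 + (+360) = 10600 ft.
ISA temperature at 10600 ft = 15 − 2 × (10600/1000) = -6.2°C.
ISA deviation = -29 − (-6.2) = -22.8°C.
Density altitude = 10600 + 120 × (-22.8) = 7864 ft.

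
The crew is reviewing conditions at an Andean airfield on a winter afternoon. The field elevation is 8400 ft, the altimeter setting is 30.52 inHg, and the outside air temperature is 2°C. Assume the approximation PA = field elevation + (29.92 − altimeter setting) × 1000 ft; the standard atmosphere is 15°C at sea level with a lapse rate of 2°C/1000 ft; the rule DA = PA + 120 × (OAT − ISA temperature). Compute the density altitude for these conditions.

8112 ft

Pressure altitude = 8400 + (29.92 − 30.52) × 1000 = 8400 + (-600) = 7800 ft.
ISA temperature at 7800 ft = 15 − 2 × (7800/1000) = -0.6°C.
ISA deviation = 2 − (-0.6) = +2.6°C.
Density altitude = 7800 + 120 × (2.6) = 8112 ft.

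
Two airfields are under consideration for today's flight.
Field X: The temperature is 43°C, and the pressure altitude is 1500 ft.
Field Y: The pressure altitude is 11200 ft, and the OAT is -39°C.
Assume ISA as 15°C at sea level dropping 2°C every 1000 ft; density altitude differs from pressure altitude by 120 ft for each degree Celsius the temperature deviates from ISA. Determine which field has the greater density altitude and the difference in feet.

Field Y by 2188 ft

Field X: ISA temp = 12°C, deviation +31°C, DA = 1500 + 120 × 31 = 5220 ft.
Field Y: ISA temp = -7.4°C, deviation -31.6°C, DA = 11200 + 120 × (-31.6) = 7408 ft.
Field Y is higher by 7408 − 5220 = 2188 ft.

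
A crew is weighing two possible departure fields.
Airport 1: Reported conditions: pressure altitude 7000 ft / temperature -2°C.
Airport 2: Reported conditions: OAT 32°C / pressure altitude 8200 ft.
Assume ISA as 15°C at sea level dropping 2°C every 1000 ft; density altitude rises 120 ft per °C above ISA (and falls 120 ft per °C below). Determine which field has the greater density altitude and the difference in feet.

Airport 2 by 5568 ft

Airport 1: ISA temp = 1°C, deviation -3°C, DA = 7000 + 120 × (-3) = 6640 ft.
Airport 2: ISA temp = -1.4°C, deviation +33.4°C, DA = 8200 + 120 × 33.4 = 12208 ft.
Airport 2 is higher by 12208 − 6640 = 5568 ft.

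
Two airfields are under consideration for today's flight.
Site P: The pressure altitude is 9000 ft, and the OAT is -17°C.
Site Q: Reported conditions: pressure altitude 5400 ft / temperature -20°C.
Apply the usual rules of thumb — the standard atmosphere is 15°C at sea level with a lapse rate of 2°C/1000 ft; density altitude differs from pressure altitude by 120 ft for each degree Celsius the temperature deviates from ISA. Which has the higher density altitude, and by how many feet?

Site P by 4824 ft

Site P: ISA temp = -3°C, deviation -14°C, DA = 9000 + 120 × (-14) = 7320 ft.
Site Q: ISA temp = 4.2°C, deviation -24.2°C, DA = 5400 + 120 × (-24.2) = 2496 ft.
Site P is higher by 7320 − 2496 = 4824 ft.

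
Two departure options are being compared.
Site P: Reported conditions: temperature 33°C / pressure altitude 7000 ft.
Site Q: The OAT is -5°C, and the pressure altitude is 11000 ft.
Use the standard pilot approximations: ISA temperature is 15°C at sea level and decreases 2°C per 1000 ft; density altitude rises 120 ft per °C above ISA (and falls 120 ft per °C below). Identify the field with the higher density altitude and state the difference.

Site Q by 400 ft

Site P: ISA temp = 1°C, deviation +32°C, DA = 7000 + 120 × 32 = 10840 ft.
Site Q: ISA temp = -7°C, deviation +2°C, DA = 11000 + 120 × 2 = 11240 ft.
Site Q is higher by 11240 − 10840 = 400 ft.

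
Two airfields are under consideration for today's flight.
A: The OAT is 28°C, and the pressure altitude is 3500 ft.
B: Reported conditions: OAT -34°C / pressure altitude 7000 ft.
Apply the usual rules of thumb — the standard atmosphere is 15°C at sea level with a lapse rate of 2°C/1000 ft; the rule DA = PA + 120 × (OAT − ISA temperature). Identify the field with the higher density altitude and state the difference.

A: ISA temp = 8°C, deviation +20°C, DA = 3500 + 120 × 20 = 5900 ft.
B: ISA temp = 1°C, deviation -35°C, DA = 7000 + 120 × (-35) = 2800 ft.
A is higher by 5900 − 2800 = 3100 ft.

A by 3100 ft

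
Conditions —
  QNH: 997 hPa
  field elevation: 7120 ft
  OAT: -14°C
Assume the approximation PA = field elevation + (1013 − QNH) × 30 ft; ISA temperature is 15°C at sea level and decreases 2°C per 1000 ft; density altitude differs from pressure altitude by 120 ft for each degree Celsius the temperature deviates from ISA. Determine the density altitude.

5944 ft

Pressure altitude = 7120 + (1013 − 997) × 30 = 7120 + (+480) = 7600 ft.
ISA temperature at 7600 ft = 15 − 2 × (7600/1000) = -0.2°C.
ISA deviation = -14 − (-0.2) = -13.8°C.
Density altitude = 7600 + 120 × (-13.8) = 5944 ft.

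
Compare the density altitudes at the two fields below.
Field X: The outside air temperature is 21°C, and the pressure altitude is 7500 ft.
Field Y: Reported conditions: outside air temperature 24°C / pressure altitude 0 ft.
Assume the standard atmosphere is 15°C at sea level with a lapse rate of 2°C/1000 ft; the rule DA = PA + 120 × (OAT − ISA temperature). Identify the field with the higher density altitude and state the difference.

Field X: ISA temp = 0°C, deviation +21°C, DA = 7500 + 120 × 21 = 10020 ft.
Field Y: ISA temp = 15°C, deviation +9°C, DA = 0 + 120 × 9 = 1080 ft.
Field X is higher by 10020 − 1080 = 8940 ft.

Field X by 8940 ft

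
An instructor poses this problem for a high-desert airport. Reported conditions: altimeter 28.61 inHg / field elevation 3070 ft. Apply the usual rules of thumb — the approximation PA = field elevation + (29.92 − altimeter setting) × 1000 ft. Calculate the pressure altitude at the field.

Pressure correction = (29.92 − 28.61) × 1000 = +1310 ft.
Pressure altitude = 3070 + (+1310) = 4380 ft.

4380 ft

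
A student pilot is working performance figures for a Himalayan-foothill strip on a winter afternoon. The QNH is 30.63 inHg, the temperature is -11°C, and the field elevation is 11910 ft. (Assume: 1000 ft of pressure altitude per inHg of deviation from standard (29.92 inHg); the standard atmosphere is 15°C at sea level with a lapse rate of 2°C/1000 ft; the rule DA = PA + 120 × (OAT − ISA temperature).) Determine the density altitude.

10768 ft

Pressure altitude = 11910 + (29.92 − 30.63) × 1000 = 11910 + (-710) = 11200 ft.
ISA temperature at 11200 ft = 15 − 2 × (11200/1000) = -7.4°C.
ISA deviation = -11 − (-7.4) = -3.6°C.
Density altitude = 11200 + 120 × (-3.6) = 10768 ft.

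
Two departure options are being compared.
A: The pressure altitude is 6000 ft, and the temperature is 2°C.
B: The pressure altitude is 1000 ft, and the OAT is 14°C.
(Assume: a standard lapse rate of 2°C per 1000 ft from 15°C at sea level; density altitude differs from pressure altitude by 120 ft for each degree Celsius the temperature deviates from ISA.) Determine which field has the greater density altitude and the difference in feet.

A: ISA temp = 3°C, deviation -1°C, DA = 6000 + 120 × (-1) = 5880 ft.
B: ISA temp = 13°C, deviation +1°C, DA = 1000 + 120 × 1 = 1120 ft.
A is higher by 5880 − 1120 = 4760 ft.

A by 4760 ft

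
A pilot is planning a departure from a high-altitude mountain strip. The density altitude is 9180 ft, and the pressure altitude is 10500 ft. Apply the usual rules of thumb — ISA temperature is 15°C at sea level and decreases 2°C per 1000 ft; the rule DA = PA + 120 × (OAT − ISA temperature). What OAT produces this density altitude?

Density altitude − pressure altitude = 9180 − 10500 = -1320 ft.
At 120 ft/°C that is an ISA deviation of -1320/120 = -11°C.
ISA temperature at 10500 ft = 15 − 2 × (10500/1000) = -6°C.
OAT = ISA + deviation = -6 + (-11) = -17°C.

-17°C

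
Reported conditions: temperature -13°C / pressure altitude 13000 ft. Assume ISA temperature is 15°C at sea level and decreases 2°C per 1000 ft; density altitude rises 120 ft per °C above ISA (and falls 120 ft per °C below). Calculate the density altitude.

12760 ft

ISA temperature at 13000 ft = 15 − 2 × (13000/1000) = -11°C.
ISA deviation = -13 − (-11) = -2°C.
Density altitude = 13000 + 120 × (-2) = 13000 + (-240) = 12760 ft.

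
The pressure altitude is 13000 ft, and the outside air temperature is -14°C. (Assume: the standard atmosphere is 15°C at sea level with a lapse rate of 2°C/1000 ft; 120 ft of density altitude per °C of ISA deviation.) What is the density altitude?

ISA temperature at 13000 ft = 15 − 2 × (13000/1000) = -11°C.
ISA deviation = -14 − (-11) = -3°C.
Density altitude = 13000 + 120 × (-3) = 13000 + (-360) = 12640 ft.

12640 ft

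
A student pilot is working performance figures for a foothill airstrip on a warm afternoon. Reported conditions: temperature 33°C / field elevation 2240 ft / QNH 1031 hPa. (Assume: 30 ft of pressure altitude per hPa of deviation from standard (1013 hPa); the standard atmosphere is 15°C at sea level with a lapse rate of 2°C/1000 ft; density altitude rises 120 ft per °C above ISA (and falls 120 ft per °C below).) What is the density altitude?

Pressure altitude = 2240 + (1013 − 1031) × 30 = 2240 + (-540) = 1700 ft.
ISA temperature at 1700 ft = 15 − 2 × (1700/1000) = 11.6°C.
ISA deviation = 33 − 11.6 = +21.4°C.
Density altitude = 1700 + 120 × (21.4) = 4268 ft.

4268 ft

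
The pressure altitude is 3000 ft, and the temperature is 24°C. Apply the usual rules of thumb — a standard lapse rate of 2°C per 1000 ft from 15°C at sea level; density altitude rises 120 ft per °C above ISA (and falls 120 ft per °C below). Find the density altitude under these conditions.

ISA temperature at 3000 ft = 15 − 2 × (3000/1000) = 9°C.
ISA deviation = 24 − 9 = +15°C.
Density altitude = 3000 + 120 × (15) = 3000 + (+1800) = 4800 ft.

4800 ft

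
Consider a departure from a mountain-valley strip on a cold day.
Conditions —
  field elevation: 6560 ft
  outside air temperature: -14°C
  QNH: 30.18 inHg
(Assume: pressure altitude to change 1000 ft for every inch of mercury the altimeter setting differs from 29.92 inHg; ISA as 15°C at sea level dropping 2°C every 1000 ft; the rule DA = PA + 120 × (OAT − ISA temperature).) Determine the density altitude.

Pressure altitude = 6560 + (29.92 − 30.18) × 1000 = 6560 + (-260) = 6300 ft.
ISA temperature at 6300 ft = 15 − 2 × (6300/1000) = 2.4°C.
ISA deviation = -14 − 2.4 = -16.4°C.
Density altitude = 6300 + 120 × (-16.4) = 4332 ft.

4332 ft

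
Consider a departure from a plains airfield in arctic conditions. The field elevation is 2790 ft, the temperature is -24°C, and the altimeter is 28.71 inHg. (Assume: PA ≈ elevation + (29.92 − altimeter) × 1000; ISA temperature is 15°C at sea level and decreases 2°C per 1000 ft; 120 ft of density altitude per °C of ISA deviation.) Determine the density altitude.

280 ft

Pressure altitude = 2790 + (29.92 − 28.71) × 1000 = 2790 + (+1210) = 4000 ft.
ISA temperature at 4000 ft = 15 − 2 × (4000/1000) = 7°C.
ISA deviation = -24 − 7 = -31°C.
Density altitude = 4000 + 120 × (-31) = 280 ft.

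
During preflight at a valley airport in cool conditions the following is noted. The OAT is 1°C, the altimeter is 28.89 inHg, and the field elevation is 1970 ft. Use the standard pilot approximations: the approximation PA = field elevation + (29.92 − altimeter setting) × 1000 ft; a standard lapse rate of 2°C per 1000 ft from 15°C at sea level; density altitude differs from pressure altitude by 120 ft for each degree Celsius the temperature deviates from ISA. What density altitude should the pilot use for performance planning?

Pressure altitude = 1970 + (29.92 − 28.89) × 1000 = 1970 + (+1030) = 3000 ft.
ISA temperature at 3000 ft = 15 − 2 × (3000/1000) = 9°C.
ISA deviation = 1 − 9 = -8°C.
Density altitude = 3000 + 120 × (-8) = 2040 ft.

2040 ft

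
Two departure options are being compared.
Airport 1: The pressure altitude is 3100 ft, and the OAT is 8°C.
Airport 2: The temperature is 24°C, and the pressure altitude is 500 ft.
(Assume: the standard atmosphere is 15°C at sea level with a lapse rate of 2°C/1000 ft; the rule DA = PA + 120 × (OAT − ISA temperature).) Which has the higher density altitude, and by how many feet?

Airport 1: ISA temp = 8.8°C, deviation -0.8°C, DA = 3100 + 120 × (-0.8) = 3004 ft.
Airport 2: ISA temp = 14°C, deviation +10°C, DA = 500 + 120 × 10 = 1700 ft.
Airport 1 is higher by 3004 − 1700 = 1304 ft.

Airport 1 by 1304 ft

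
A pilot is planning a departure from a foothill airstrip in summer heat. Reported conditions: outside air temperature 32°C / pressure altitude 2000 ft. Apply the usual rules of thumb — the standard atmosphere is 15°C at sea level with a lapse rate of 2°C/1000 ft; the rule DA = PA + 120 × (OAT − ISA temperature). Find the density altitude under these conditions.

ISA temperature at 2000 ft = 15 − 2 × (2000/1000) = 11°C.
ISA deviation = 32 − 11 = +21°C.
Density altitude = 2000 + 120 × (21) = 2000 + (+2520) = 4520 ft.

4520 ft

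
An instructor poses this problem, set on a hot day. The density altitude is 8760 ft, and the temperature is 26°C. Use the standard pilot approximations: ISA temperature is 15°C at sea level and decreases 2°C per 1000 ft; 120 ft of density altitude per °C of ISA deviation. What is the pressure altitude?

DA = PA + 120 × (OAT − (15 − 2·PA/1000)) = PA + 120·OAT − 1800 + 0.24·PA = 1.24·PA + 120·OAT − 1800.
So 1.24·PA = 8760 − 120 × 26 + 1800 = 7440.
PA = 7440 / 1.24 = 6000 ft.

6000 ft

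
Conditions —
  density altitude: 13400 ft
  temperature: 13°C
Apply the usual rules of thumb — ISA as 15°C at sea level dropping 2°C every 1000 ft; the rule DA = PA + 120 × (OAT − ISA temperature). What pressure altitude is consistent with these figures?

11000 ft

DA = PA + 120 × (OAT − (15 − 2·PA/1000)) = PA + 120·OAT − 1800 + 0.24·PA = 1.24·PA + 120·OAT − 1800.
So 1.24·PA = 13400 − 120 × 13 + 1800 = 13640.
PA = 13640 / 1.24 = 11000 ft.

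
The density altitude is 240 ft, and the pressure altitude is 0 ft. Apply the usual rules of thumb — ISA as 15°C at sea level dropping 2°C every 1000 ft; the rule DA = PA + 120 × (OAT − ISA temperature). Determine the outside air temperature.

17°C

Density altitude − pressure altitude = 240 − 0 = +240 ft.
At 120 ft/°C that is an ISA deviation of 240/120 = +2°C.
ISA temperature at 0 ft = 15 − 2 × (0/1000) = 15°C.
OAT = ISA + deviation = 15 + (+2) = 17°C.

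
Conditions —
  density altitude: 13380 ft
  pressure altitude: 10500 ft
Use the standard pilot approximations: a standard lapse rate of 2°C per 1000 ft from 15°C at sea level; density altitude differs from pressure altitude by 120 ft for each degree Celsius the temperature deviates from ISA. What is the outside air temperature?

Density altitude − pressure altitude = 13380 − 10500 = +2880 ft.
At 120 ft/°C that is an ISA deviation of 2880/120 = +24°C.
ISA temperature at 10500 ft = 15 − 2 × (10500/1000) = -6°C.
OAT = ISA + deviation = -6 + (+24) = 18°C.

18°C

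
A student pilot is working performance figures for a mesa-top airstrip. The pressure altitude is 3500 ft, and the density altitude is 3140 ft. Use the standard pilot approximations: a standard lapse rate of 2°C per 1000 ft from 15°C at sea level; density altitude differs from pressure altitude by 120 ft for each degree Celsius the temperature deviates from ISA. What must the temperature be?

Density altitude − pressure altitude = 3140 − 3500 = -360 ft.
At 120 ft/°C that is an ISA deviation of -360/120 = -3°C.
ISA temperature at 3500 ft = 15 − 2 × (3500/1000) = 8°C.
OAT = ISA + deviation = 8 + (-3) = 5°C.

5°C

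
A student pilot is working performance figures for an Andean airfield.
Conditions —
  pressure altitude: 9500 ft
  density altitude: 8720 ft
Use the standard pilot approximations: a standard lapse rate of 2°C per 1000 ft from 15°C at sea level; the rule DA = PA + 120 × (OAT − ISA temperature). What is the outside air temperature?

-10.5°C

Density altitude − pressure altitude = 8720 − 9500 = -780 ft.
At 120 ft/°C that is an ISA deviation of -780/120 = -6.5°C.
ISA temperature at 9500 ft = 15 − 2 × (9500/1000) = -4°C.
OAT = ISA + deviation = -4 + (-6.5) = -10.5°C.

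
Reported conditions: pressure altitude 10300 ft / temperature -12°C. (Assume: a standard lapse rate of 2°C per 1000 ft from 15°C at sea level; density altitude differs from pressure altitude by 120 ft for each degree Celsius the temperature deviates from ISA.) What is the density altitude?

9532 ft

ISA temperature at 10300 ft = 15 − 2 × (10300/1000) = -5.6°C.
ISA deviation = -12 − (-5.6) = -6.4°C.
Density altitude = 10300 + 120 × (-6.4) = 10300 + (-768) = 9532 ft.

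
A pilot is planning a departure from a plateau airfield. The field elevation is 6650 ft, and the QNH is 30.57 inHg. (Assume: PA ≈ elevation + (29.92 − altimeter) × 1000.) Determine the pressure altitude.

Pressure correction = (29.92 − 30.57) × 1000 = -650 ft.
Pressure altitude = 6650 + (-650) = 6000 ft.

6000 ft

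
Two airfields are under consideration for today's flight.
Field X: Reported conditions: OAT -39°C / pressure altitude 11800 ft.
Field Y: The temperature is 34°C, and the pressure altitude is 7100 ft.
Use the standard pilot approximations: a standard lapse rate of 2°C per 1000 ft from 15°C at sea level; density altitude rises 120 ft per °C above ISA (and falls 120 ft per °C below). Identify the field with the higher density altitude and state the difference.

Field X: ISA temp = -8.6°C, deviation -30.4°C, DA = 11800 + 120 × (-30.4) = 8152 ft.
Field Y: ISA temp = 0.8°C, deviation +33.2°C, DA = 7100 + 120 × 33.2 = 11084 ft.
Field Y is higher by 11084 − 8152 = 2932 ft.

Field Y by 2932 ft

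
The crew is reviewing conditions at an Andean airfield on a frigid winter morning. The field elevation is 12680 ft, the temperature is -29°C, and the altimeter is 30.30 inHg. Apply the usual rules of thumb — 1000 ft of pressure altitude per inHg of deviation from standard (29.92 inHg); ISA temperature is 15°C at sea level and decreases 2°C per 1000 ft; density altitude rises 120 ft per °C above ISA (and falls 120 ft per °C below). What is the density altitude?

Pressure altitude = 12680 + (29.92 − 30.30) × 1000 = 12680 + (-380) = 12300 ft.
ISA temperature at 12300 ft = 15 − 2 × (12300/1000) = -9.6°C.
ISA deviation = -29 − (-9.6) = -19.4°C.
Density altitude = 12300 + 120 × (-19.4) = 9972 ft.

9972 ft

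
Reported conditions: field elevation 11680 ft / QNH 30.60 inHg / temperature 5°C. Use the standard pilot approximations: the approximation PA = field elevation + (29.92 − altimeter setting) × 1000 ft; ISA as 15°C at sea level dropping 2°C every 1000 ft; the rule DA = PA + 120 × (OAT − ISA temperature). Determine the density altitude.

Pressure altitude = 11680 + (29.92 − 30.60) × 1000 = 11680 + (-680) = 11000 ft.
ISA temperature at 11000 ft = 15 − 2 × (11000/1000) = -7°C.
ISA deviation = 5 − (-7) = +12°C.
Density altitude = 11000 + 120 × (12) = 12440 ft.

12440 ft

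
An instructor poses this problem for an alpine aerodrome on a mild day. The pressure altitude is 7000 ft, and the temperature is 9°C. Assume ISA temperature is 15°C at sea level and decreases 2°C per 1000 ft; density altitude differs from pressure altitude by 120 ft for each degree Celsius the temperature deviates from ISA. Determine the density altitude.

7960 ft

ISA temperature at 7000 ft = 15 − 2 × (7000/1000) = 1°C.
ISA deviation = 9 − 1 = +8°C.
Density altitude = 7000 + 120 × (8) = 7000 + (+960) = 7960 ft.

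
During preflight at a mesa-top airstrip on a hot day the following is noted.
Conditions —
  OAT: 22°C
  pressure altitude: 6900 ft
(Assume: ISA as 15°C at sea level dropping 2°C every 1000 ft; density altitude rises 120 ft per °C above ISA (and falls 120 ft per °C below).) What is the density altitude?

ISA temperature at 6900 ft = 15 − 2 × (6900/1000) = 1.2°C.
ISA deviation = 22 − 1.2 = +20.8°C.
Density altitude = 6900 + 120 × (20.8) = 6900 + (+2496) = 9396 ft.

9396 ft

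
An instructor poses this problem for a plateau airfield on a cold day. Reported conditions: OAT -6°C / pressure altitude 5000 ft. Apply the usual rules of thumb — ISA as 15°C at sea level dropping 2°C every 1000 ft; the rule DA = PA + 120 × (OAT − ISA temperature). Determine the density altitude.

ISA temperature at 5000 ft = 15 − 2 × (5000/1000) = 5°C.
ISA deviation = -6 − 5 = -11°C.
Density altitude = 5000 + 120 × (-11) = 5000 + (-1320) = 3680 ft.

3680 ft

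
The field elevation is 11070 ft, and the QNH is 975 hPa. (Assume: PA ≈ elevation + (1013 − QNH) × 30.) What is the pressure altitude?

12210 ft

Pressure correction = (1013 − 975) × 30 = +1140 ft.
Pressure altitude = 11070 + (+1140) = 12210 ft.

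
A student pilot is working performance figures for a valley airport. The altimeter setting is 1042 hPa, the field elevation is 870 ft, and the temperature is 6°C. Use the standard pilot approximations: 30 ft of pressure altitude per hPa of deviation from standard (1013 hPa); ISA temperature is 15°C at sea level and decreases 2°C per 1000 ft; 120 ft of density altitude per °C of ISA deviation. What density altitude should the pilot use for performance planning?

-1080 ft

Pressure altitude = 870 + (1013 − 1042) × 30 = 870 + (-870) = 0 ft.
ISA temperature at 0 ft = 15 − 2 × (0/1000) = 15°C.
ISA deviation = 6 − 15 = -9°C.
Density altitude = 0 + 120 × (-9) = -1080 ft.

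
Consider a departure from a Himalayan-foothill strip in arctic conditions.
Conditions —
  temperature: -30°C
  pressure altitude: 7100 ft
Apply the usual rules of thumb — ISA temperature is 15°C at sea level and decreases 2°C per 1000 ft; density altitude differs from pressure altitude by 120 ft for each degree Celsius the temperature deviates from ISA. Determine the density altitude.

ISA temperature at 7100 ft = 15 − 2 × (7100/1000) = 0.8°C.
ISA deviation = -30 − 0.8 = -30.8°C.
Density altitude = 7100 + 120 × (-30.8) = 7100 + (-3696) = 3404 ft.

3404 ft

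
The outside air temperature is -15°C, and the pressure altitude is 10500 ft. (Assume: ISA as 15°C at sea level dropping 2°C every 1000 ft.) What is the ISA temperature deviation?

ISA-9°C

ISA temperature at 10500 ft = 15 − 2 × (10500/1000) = -6°C.
Deviation = OAT − ISA = -15 − (-6) = -9°C.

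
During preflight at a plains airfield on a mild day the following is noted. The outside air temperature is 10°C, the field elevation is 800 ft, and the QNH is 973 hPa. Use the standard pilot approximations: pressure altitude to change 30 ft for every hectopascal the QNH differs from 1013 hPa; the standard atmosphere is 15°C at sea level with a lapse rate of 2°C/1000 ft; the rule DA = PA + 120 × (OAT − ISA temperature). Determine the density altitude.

Pressure altitude = 800 + (1013 − 973) × 30 = 800 + (+1200) = 2000 ft.
ISA temperature at 2000 ft = 15 − 2 × (2000/1000) = 11°C.
ISA deviation = 10 − 11 = -1°C.
Density altitude = 2000 + 120 × (-1) = 1880 ft.

1880 ft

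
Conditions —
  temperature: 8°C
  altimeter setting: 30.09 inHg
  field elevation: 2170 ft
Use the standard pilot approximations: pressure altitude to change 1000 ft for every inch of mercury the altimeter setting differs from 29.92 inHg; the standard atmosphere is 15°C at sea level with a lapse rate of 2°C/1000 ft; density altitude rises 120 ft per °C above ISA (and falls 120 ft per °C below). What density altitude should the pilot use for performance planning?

Pressure altitude = 2170 + (29.92 − 30.09) × 1000 = 2170 + (-170) = 2000 ft.
ISA temperature at 2000 ft = 15 − 2 × (2000/1000) = 11°C.
ISA deviation = 8 − 11 = -3°C.
Density altitude = 2000 + 120 × (-3) = 1640 ft.

1640 ft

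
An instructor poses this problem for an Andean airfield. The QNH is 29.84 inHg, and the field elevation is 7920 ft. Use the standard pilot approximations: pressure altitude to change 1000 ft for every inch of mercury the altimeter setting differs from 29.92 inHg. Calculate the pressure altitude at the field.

8000 ft

Pressure correction = (29.92 − 29.84) × 1000 = +80 ft.
Pressure altitude = 7920 + (+80) = 8000 ft.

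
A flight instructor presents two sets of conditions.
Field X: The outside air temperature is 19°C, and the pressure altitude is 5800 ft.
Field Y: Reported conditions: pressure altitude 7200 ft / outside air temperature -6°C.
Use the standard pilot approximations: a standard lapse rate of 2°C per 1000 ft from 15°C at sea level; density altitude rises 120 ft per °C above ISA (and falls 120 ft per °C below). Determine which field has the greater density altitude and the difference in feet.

Field X by 1264 ft

Field X: ISA temp = 3.4°C, deviation +15.6°C, DA = 5800 + 120 × 15.6 = 7672 ft.
Field Y: ISA temp = 0.6°C, deviation -6.6°C, DA = 7200 + 120 × (-6.6) = 6408 ft.
Field X is higher by 7672 − 6408 = 1264 ft.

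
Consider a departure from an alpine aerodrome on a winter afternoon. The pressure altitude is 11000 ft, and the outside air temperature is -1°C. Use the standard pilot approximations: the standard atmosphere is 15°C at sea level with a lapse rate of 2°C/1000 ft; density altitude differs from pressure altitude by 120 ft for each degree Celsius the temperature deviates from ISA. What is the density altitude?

ISA temperature at 11000 ft = 15 − 2 × (11000/1000) = -7°C.
ISA deviation = -1 − (-7) = +6°C.
Density altitude = 11000 + 120 × (6) = 11000 + (+720) = 11720 ft.

11720 ft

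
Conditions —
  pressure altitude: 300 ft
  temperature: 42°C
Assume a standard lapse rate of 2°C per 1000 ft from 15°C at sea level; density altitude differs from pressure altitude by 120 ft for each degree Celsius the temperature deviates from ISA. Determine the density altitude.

ISA temperature at 300 ft = 15 − 2 × (300/1000) = 14.4°C.
ISA deviation = 42 − 14.4 = +27.6°C.
Density altitude = 300 + 120 × (27.6) = 300 + (+3312) = 3612 ft.

3612 ft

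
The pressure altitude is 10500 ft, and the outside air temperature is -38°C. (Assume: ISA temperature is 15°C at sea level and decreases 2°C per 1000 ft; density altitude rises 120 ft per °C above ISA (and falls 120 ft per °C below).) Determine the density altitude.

ISA temperature at 10500 ft = 15 − 2 × (10500/1000) = -6°C.
ISA deviation = -38 − (-6) = -32°C.
Density altitude = 10500 + 120 × (-32) = 10500 + (-3840) = 6660 ft.

6660 ft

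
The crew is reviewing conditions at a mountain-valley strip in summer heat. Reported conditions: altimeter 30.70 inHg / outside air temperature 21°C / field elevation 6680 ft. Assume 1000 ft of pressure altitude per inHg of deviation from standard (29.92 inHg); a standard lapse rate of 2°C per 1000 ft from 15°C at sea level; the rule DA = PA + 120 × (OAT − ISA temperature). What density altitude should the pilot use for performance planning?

8036 ft

Pressure altitude = 6680 + (29.92 − 30.70) × 1000 = 6680 + (-780) = 5900 ft.
ISA temperature at 5900 ft = 15 − 2 × (5900/1000) = 3.2°C.
ISA deviation = 21 − 3.2 = +17.8°C.
Density altitude = 5900 + 120 × (17.8) = 8036 ft.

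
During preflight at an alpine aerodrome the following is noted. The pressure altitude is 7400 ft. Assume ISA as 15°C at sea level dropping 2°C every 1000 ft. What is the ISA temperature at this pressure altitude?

0.2°C

ISA temperature = 15 − 2 × (7400/1000) = 15 − 14.8 = 0.2°C.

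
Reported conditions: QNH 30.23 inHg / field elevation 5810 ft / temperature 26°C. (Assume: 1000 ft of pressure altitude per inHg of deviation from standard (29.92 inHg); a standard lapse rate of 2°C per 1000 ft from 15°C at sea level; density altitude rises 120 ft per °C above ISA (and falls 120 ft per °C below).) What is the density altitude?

Pressure altitude = 5810 + (29.92 − 30.23) × 1000 = 5810 + (-310) = 5500 ft.
ISA temperature at 5500 ft = 15 − 2 × (5500/1000) = 4°C.
ISA deviation = 26 − 4 = +22°C.
Density altitude = 5500 + 120 × (22) = 8140 ft.

8140 ft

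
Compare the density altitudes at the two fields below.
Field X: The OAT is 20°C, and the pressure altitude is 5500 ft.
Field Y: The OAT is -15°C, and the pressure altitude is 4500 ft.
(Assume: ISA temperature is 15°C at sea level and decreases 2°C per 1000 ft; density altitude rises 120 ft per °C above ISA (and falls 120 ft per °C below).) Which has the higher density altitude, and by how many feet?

Field X by 5440 ft

Field X: ISA temp = 4°C, deviation +16°C, DA = 5500 + 120 × 16 = 7420 ft.
Field Y: ISA temp = 6°C, deviation -21°C, DA = 4500 + 120 × (-21) = 1980 ft.
Field X is higher by 7420 − 1980 = 5440 ft.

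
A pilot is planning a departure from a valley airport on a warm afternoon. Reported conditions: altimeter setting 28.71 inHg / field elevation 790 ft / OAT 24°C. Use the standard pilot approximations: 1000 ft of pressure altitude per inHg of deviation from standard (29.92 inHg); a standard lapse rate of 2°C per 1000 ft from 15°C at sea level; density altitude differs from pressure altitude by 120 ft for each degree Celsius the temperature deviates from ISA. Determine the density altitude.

Pressure altitude = 790 + (29.92 − 28.71) × 1000 = 790 + (+1210) = 2000 ft.
ISA temperature at 2000 ft = 15 − 2 × (2000/1000) = 11°C.
ISA deviation = 24 − 11 = +13°C.
Density altitude = 2000 + 120 × (13) = 3560 ft.

3560 ft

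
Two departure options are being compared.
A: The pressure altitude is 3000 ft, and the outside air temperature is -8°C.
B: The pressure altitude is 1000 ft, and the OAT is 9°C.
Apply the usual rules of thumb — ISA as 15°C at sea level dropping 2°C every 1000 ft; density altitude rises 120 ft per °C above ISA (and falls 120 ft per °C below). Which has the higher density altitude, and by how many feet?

A: ISA temp = 9°C, deviation -17°C, DA = 3000 + 120 × (-17) = 960 ft.
B: ISA temp = 13°C, deviation -4°C, DA = 1000 + 120 × (-4) = 520 ft.
A is higher by 960 − 520 = 440 ft.

A by 440 ft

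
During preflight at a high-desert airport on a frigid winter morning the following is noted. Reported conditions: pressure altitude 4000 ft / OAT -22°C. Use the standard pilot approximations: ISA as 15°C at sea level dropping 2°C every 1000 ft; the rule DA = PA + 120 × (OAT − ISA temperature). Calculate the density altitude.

520 ft

ISA temperature at 4000 ft = 15 − 2 × (4000/1000) = 7°C.
ISA deviation = -22 − 7 = -29°C.
Density altitude = 4000 + 120 × (-29) = 4000 + (-3480) = 520 ft.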